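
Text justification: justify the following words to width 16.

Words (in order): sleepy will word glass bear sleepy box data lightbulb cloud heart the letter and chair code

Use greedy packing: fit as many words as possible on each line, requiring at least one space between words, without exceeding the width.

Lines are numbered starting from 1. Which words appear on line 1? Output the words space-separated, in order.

Answer: sleepy will word

Derivation:
Line 1: ['sleepy', 'will', 'word'] (min_width=16, slack=0)
Line 2: ['glass', 'bear'] (min_width=10, slack=6)
Line 3: ['sleepy', 'box', 'data'] (min_width=15, slack=1)
Line 4: ['lightbulb', 'cloud'] (min_width=15, slack=1)
Line 5: ['heart', 'the', 'letter'] (min_width=16, slack=0)
Line 6: ['and', 'chair', 'code'] (min_width=14, slack=2)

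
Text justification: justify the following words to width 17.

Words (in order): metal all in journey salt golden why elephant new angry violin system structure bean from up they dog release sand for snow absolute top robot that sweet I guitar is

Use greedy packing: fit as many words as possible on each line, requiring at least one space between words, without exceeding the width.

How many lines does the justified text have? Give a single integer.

Answer: 11

Derivation:
Line 1: ['metal', 'all', 'in'] (min_width=12, slack=5)
Line 2: ['journey', 'salt'] (min_width=12, slack=5)
Line 3: ['golden', 'why'] (min_width=10, slack=7)
Line 4: ['elephant', 'new'] (min_width=12, slack=5)
Line 5: ['angry', 'violin'] (min_width=12, slack=5)
Line 6: ['system', 'structure'] (min_width=16, slack=1)
Line 7: ['bean', 'from', 'up', 'they'] (min_width=17, slack=0)
Line 8: ['dog', 'release', 'sand'] (min_width=16, slack=1)
Line 9: ['for', 'snow', 'absolute'] (min_width=17, slack=0)
Line 10: ['top', 'robot', 'that'] (min_width=14, slack=3)
Line 11: ['sweet', 'I', 'guitar', 'is'] (min_width=17, slack=0)
Total lines: 11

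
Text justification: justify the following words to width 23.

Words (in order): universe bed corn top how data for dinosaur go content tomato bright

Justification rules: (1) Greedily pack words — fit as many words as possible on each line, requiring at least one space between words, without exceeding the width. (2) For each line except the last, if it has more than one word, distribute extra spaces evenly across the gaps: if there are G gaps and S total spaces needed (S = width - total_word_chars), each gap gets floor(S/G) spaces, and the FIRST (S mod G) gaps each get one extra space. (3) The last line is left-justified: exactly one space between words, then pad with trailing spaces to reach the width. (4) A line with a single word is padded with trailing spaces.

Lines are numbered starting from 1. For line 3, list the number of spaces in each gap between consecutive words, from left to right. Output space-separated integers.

Answer: 4 4

Derivation:
Line 1: ['universe', 'bed', 'corn', 'top'] (min_width=21, slack=2)
Line 2: ['how', 'data', 'for', 'dinosaur'] (min_width=21, slack=2)
Line 3: ['go', 'content', 'tomato'] (min_width=17, slack=6)
Line 4: ['bright'] (min_width=6, slack=17)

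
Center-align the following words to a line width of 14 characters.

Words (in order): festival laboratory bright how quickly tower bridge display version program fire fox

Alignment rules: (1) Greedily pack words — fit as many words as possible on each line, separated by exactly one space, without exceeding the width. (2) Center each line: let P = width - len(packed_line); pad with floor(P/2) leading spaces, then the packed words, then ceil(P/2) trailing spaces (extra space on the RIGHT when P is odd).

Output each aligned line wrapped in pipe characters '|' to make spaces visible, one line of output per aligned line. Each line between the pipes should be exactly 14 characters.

Line 1: ['festival'] (min_width=8, slack=6)
Line 2: ['laboratory'] (min_width=10, slack=4)
Line 3: ['bright', 'how'] (min_width=10, slack=4)
Line 4: ['quickly', 'tower'] (min_width=13, slack=1)
Line 5: ['bridge', 'display'] (min_width=14, slack=0)
Line 6: ['version'] (min_width=7, slack=7)
Line 7: ['program', 'fire'] (min_width=12, slack=2)
Line 8: ['fox'] (min_width=3, slack=11)

Answer: |   festival   |
|  laboratory  |
|  bright how  |
|quickly tower |
|bridge display|
|   version    |
| program fire |
|     fox      |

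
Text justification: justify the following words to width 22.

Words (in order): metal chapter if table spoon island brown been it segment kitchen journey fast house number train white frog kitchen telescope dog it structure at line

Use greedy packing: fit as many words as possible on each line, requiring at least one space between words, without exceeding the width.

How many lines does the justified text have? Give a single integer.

Answer: 8

Derivation:
Line 1: ['metal', 'chapter', 'if', 'table'] (min_width=22, slack=0)
Line 2: ['spoon', 'island', 'brown'] (min_width=18, slack=4)
Line 3: ['been', 'it', 'segment'] (min_width=15, slack=7)
Line 4: ['kitchen', 'journey', 'fast'] (min_width=20, slack=2)
Line 5: ['house', 'number', 'train'] (min_width=18, slack=4)
Line 6: ['white', 'frog', 'kitchen'] (min_width=18, slack=4)
Line 7: ['telescope', 'dog', 'it'] (min_width=16, slack=6)
Line 8: ['structure', 'at', 'line'] (min_width=17, slack=5)
Total lines: 8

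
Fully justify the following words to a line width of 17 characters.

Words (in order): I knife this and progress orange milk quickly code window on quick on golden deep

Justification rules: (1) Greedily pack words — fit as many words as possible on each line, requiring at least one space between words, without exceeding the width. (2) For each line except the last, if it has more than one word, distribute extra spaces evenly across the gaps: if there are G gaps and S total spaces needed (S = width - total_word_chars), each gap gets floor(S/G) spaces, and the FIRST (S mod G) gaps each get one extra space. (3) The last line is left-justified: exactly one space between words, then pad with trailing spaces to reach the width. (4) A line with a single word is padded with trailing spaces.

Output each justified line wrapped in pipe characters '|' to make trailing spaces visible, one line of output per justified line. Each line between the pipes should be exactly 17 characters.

Line 1: ['I', 'knife', 'this', 'and'] (min_width=16, slack=1)
Line 2: ['progress', 'orange'] (min_width=15, slack=2)
Line 3: ['milk', 'quickly', 'code'] (min_width=17, slack=0)
Line 4: ['window', 'on', 'quick'] (min_width=15, slack=2)
Line 5: ['on', 'golden', 'deep'] (min_width=14, slack=3)

Answer: |I  knife this and|
|progress   orange|
|milk quickly code|
|window  on  quick|
|on golden deep   |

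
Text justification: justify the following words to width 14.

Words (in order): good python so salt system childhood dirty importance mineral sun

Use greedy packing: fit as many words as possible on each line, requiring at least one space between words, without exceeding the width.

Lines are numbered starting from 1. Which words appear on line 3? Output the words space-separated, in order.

Answer: childhood

Derivation:
Line 1: ['good', 'python', 'so'] (min_width=14, slack=0)
Line 2: ['salt', 'system'] (min_width=11, slack=3)
Line 3: ['childhood'] (min_width=9, slack=5)
Line 4: ['dirty'] (min_width=5, slack=9)
Line 5: ['importance'] (min_width=10, slack=4)
Line 6: ['mineral', 'sun'] (min_width=11, slack=3)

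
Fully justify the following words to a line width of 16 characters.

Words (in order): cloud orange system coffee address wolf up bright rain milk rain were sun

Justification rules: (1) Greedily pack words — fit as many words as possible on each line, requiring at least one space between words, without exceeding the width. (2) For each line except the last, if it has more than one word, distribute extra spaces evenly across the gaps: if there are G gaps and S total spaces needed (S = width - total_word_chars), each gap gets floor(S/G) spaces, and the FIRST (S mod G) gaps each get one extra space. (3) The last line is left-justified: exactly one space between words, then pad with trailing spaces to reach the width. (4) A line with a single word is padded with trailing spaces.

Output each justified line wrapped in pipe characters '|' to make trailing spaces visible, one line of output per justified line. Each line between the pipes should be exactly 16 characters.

Answer: |cloud     orange|
|system    coffee|
|address  wolf up|
|bright rain milk|
|rain were sun   |

Derivation:
Line 1: ['cloud', 'orange'] (min_width=12, slack=4)
Line 2: ['system', 'coffee'] (min_width=13, slack=3)
Line 3: ['address', 'wolf', 'up'] (min_width=15, slack=1)
Line 4: ['bright', 'rain', 'milk'] (min_width=16, slack=0)
Line 5: ['rain', 'were', 'sun'] (min_width=13, slack=3)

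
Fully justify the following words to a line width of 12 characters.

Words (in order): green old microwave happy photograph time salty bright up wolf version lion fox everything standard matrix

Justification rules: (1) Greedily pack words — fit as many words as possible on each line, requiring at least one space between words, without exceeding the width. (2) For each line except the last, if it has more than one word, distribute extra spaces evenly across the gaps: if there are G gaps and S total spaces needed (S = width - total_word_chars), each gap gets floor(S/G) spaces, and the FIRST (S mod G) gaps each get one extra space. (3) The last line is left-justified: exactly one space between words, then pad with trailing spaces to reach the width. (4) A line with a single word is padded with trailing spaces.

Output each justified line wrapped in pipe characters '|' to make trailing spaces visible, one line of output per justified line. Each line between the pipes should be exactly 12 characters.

Line 1: ['green', 'old'] (min_width=9, slack=3)
Line 2: ['microwave'] (min_width=9, slack=3)
Line 3: ['happy'] (min_width=5, slack=7)
Line 4: ['photograph'] (min_width=10, slack=2)
Line 5: ['time', 'salty'] (min_width=10, slack=2)
Line 6: ['bright', 'up'] (min_width=9, slack=3)
Line 7: ['wolf', 'version'] (min_width=12, slack=0)
Line 8: ['lion', 'fox'] (min_width=8, slack=4)
Line 9: ['everything'] (min_width=10, slack=2)
Line 10: ['standard'] (min_width=8, slack=4)
Line 11: ['matrix'] (min_width=6, slack=6)

Answer: |green    old|
|microwave   |
|happy       |
|photograph  |
|time   salty|
|bright    up|
|wolf version|
|lion     fox|
|everything  |
|standard    |
|matrix      |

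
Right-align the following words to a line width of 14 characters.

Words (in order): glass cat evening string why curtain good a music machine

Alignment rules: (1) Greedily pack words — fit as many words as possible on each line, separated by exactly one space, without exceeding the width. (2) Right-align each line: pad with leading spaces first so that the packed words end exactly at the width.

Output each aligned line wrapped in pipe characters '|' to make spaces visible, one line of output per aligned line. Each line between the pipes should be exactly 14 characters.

Line 1: ['glass', 'cat'] (min_width=9, slack=5)
Line 2: ['evening', 'string'] (min_width=14, slack=0)
Line 3: ['why', 'curtain'] (min_width=11, slack=3)
Line 4: ['good', 'a', 'music'] (min_width=12, slack=2)
Line 5: ['machine'] (min_width=7, slack=7)

Answer: |     glass cat|
|evening string|
|   why curtain|
|  good a music|
|       machine|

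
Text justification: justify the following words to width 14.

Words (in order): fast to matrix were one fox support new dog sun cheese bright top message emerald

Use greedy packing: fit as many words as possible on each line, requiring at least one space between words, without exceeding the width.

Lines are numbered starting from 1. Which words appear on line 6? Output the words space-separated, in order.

Answer: message

Derivation:
Line 1: ['fast', 'to', 'matrix'] (min_width=14, slack=0)
Line 2: ['were', 'one', 'fox'] (min_width=12, slack=2)
Line 3: ['support', 'new'] (min_width=11, slack=3)
Line 4: ['dog', 'sun', 'cheese'] (min_width=14, slack=0)
Line 5: ['bright', 'top'] (min_width=10, slack=4)
Line 6: ['message'] (min_width=7, slack=7)
Line 7: ['emerald'] (min_width=7, slack=7)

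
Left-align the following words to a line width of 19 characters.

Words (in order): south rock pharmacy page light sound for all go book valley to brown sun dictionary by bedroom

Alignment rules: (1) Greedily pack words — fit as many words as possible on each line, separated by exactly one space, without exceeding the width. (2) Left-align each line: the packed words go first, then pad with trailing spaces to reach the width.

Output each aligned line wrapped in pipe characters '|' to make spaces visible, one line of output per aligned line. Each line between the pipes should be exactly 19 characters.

Answer: |south rock pharmacy|
|page light sound   |
|for all go book    |
|valley to brown sun|
|dictionary by      |
|bedroom            |

Derivation:
Line 1: ['south', 'rock', 'pharmacy'] (min_width=19, slack=0)
Line 2: ['page', 'light', 'sound'] (min_width=16, slack=3)
Line 3: ['for', 'all', 'go', 'book'] (min_width=15, slack=4)
Line 4: ['valley', 'to', 'brown', 'sun'] (min_width=19, slack=0)
Line 5: ['dictionary', 'by'] (min_width=13, slack=6)
Line 6: ['bedroom'] (min_width=7, slack=12)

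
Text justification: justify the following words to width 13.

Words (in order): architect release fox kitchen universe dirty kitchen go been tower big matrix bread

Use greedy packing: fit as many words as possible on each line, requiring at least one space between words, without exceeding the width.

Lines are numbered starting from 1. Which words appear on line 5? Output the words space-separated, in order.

Answer: dirty kitchen

Derivation:
Line 1: ['architect'] (min_width=9, slack=4)
Line 2: ['release', 'fox'] (min_width=11, slack=2)
Line 3: ['kitchen'] (min_width=7, slack=6)
Line 4: ['universe'] (min_width=8, slack=5)
Line 5: ['dirty', 'kitchen'] (min_width=13, slack=0)
Line 6: ['go', 'been', 'tower'] (min_width=13, slack=0)
Line 7: ['big', 'matrix'] (min_width=10, slack=3)
Line 8: ['bread'] (min_width=5, slack=8)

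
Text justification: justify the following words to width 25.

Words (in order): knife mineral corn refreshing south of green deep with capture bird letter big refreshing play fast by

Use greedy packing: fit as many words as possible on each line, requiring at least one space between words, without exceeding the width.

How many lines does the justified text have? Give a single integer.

Line 1: ['knife', 'mineral', 'corn'] (min_width=18, slack=7)
Line 2: ['refreshing', 'south', 'of', 'green'] (min_width=25, slack=0)
Line 3: ['deep', 'with', 'capture', 'bird'] (min_width=22, slack=3)
Line 4: ['letter', 'big', 'refreshing'] (min_width=21, slack=4)
Line 5: ['play', 'fast', 'by'] (min_width=12, slack=13)
Total lines: 5

Answer: 5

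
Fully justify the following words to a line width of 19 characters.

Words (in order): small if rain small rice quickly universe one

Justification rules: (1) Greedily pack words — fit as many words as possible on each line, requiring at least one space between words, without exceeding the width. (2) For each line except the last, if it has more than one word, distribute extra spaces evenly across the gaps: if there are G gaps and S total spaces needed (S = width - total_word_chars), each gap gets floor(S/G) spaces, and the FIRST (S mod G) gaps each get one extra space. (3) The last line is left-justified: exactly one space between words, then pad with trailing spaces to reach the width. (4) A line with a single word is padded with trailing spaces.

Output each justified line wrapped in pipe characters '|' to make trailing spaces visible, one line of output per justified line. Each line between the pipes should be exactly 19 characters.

Line 1: ['small', 'if', 'rain', 'small'] (min_width=19, slack=0)
Line 2: ['rice', 'quickly'] (min_width=12, slack=7)
Line 3: ['universe', 'one'] (min_width=12, slack=7)

Answer: |small if rain small|
|rice        quickly|
|universe one       |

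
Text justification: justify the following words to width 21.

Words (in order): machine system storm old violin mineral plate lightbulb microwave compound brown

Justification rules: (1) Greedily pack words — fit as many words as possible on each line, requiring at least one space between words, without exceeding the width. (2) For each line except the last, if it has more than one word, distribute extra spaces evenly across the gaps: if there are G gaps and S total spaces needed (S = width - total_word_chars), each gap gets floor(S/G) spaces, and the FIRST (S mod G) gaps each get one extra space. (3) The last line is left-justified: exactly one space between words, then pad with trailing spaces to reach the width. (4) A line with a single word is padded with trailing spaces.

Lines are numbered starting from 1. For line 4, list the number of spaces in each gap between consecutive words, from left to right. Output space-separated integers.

Answer: 4

Derivation:
Line 1: ['machine', 'system', 'storm'] (min_width=20, slack=1)
Line 2: ['old', 'violin', 'mineral'] (min_width=18, slack=3)
Line 3: ['plate', 'lightbulb'] (min_width=15, slack=6)
Line 4: ['microwave', 'compound'] (min_width=18, slack=3)
Line 5: ['brown'] (min_width=5, slack=16)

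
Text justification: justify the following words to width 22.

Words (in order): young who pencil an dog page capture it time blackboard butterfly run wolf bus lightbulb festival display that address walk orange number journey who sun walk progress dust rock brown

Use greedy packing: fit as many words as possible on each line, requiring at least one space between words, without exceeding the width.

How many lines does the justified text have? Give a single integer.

Line 1: ['young', 'who', 'pencil', 'an'] (min_width=19, slack=3)
Line 2: ['dog', 'page', 'capture', 'it'] (min_width=19, slack=3)
Line 3: ['time', 'blackboard'] (min_width=15, slack=7)
Line 4: ['butterfly', 'run', 'wolf', 'bus'] (min_width=22, slack=0)
Line 5: ['lightbulb', 'festival'] (min_width=18, slack=4)
Line 6: ['display', 'that', 'address'] (min_width=20, slack=2)
Line 7: ['walk', 'orange', 'number'] (min_width=18, slack=4)
Line 8: ['journey', 'who', 'sun', 'walk'] (min_width=20, slack=2)
Line 9: ['progress', 'dust', 'rock'] (min_width=18, slack=4)
Line 10: ['brown'] (min_width=5, slack=17)
Total lines: 10

Answer: 10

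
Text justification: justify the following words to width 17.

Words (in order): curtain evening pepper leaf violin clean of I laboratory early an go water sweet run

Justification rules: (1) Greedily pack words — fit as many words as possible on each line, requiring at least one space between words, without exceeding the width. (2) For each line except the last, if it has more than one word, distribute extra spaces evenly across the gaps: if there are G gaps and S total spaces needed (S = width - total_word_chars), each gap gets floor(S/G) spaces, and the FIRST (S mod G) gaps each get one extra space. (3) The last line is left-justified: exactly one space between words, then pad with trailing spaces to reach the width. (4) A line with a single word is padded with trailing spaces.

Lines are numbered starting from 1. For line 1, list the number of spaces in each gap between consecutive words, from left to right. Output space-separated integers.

Line 1: ['curtain', 'evening'] (min_width=15, slack=2)
Line 2: ['pepper', 'leaf'] (min_width=11, slack=6)
Line 3: ['violin', 'clean', 'of', 'I'] (min_width=17, slack=0)
Line 4: ['laboratory', 'early'] (min_width=16, slack=1)
Line 5: ['an', 'go', 'water', 'sweet'] (min_width=17, slack=0)
Line 6: ['run'] (min_width=3, slack=14)

Answer: 3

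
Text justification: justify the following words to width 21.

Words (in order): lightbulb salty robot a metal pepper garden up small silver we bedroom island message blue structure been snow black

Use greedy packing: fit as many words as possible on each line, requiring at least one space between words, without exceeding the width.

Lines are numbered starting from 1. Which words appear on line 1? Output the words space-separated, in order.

Line 1: ['lightbulb', 'salty', 'robot'] (min_width=21, slack=0)
Line 2: ['a', 'metal', 'pepper', 'garden'] (min_width=21, slack=0)
Line 3: ['up', 'small', 'silver', 'we'] (min_width=18, slack=3)
Line 4: ['bedroom', 'island'] (min_width=14, slack=7)
Line 5: ['message', 'blue'] (min_width=12, slack=9)
Line 6: ['structure', 'been', 'snow'] (min_width=19, slack=2)
Line 7: ['black'] (min_width=5, slack=16)

Answer: lightbulb salty robot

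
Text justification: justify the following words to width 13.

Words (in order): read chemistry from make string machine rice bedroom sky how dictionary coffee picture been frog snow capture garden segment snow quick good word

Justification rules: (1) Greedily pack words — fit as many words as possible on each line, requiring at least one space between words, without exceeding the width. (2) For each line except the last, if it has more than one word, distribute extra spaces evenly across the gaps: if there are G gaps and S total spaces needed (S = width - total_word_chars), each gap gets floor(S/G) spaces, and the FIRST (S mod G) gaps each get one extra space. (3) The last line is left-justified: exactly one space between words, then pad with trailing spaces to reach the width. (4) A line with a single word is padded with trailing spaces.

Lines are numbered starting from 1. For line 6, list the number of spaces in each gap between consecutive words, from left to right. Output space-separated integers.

Line 1: ['read'] (min_width=4, slack=9)
Line 2: ['chemistry'] (min_width=9, slack=4)
Line 3: ['from', 'make'] (min_width=9, slack=4)
Line 4: ['string'] (min_width=6, slack=7)
Line 5: ['machine', 'rice'] (min_width=12, slack=1)
Line 6: ['bedroom', 'sky'] (min_width=11, slack=2)
Line 7: ['how'] (min_width=3, slack=10)
Line 8: ['dictionary'] (min_width=10, slack=3)
Line 9: ['coffee'] (min_width=6, slack=7)
Line 10: ['picture', 'been'] (min_width=12, slack=1)
Line 11: ['frog', 'snow'] (min_width=9, slack=4)
Line 12: ['capture'] (min_width=7, slack=6)
Line 13: ['garden'] (min_width=6, slack=7)
Line 14: ['segment', 'snow'] (min_width=12, slack=1)
Line 15: ['quick', 'good'] (min_width=10, slack=3)
Line 16: ['word'] (min_width=4, slack=9)

Answer: 3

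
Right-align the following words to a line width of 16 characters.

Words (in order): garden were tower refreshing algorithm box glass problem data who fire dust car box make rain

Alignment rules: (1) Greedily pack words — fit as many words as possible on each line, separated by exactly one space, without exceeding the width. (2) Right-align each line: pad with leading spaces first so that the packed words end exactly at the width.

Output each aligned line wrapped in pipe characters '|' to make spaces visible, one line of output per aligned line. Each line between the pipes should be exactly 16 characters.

Line 1: ['garden', 'were'] (min_width=11, slack=5)
Line 2: ['tower', 'refreshing'] (min_width=16, slack=0)
Line 3: ['algorithm', 'box'] (min_width=13, slack=3)
Line 4: ['glass', 'problem'] (min_width=13, slack=3)
Line 5: ['data', 'who', 'fire'] (min_width=13, slack=3)
Line 6: ['dust', 'car', 'box'] (min_width=12, slack=4)
Line 7: ['make', 'rain'] (min_width=9, slack=7)

Answer: |     garden were|
|tower refreshing|
|   algorithm box|
|   glass problem|
|   data who fire|
|    dust car box|
|       make rain|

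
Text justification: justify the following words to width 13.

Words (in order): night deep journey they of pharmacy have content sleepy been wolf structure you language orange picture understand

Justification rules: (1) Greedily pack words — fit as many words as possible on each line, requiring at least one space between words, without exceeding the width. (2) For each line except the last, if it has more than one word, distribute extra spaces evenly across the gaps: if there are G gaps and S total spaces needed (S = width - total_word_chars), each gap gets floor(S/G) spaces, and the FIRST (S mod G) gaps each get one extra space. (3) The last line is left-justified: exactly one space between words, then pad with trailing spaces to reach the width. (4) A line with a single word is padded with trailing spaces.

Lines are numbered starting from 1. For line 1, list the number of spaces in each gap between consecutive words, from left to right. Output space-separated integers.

Answer: 4

Derivation:
Line 1: ['night', 'deep'] (min_width=10, slack=3)
Line 2: ['journey', 'they'] (min_width=12, slack=1)
Line 3: ['of', 'pharmacy'] (min_width=11, slack=2)
Line 4: ['have', 'content'] (min_width=12, slack=1)
Line 5: ['sleepy', 'been'] (min_width=11, slack=2)
Line 6: ['wolf'] (min_width=4, slack=9)
Line 7: ['structure', 'you'] (min_width=13, slack=0)
Line 8: ['language'] (min_width=8, slack=5)
Line 9: ['orange'] (min_width=6, slack=7)
Line 10: ['picture'] (min_width=7, slack=6)
Line 11: ['understand'] (min_width=10, slack=3)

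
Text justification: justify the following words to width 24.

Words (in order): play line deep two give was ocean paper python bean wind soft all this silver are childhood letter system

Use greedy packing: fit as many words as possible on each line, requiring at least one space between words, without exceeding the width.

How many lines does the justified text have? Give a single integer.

Answer: 5

Derivation:
Line 1: ['play', 'line', 'deep', 'two', 'give'] (min_width=23, slack=1)
Line 2: ['was', 'ocean', 'paper', 'python'] (min_width=22, slack=2)
Line 3: ['bean', 'wind', 'soft', 'all', 'this'] (min_width=23, slack=1)
Line 4: ['silver', 'are', 'childhood'] (min_width=20, slack=4)
Line 5: ['letter', 'system'] (min_width=13, slack=11)
Total lines: 5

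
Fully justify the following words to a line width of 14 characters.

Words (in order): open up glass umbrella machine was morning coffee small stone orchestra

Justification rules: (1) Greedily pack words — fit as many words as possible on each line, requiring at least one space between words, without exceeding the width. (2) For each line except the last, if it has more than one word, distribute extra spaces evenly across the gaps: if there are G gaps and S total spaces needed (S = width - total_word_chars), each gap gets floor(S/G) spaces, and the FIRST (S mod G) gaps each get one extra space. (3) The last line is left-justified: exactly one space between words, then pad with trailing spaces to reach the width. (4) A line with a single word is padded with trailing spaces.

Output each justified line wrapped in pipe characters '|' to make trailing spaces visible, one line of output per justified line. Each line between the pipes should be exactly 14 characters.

Answer: |open  up glass|
|umbrella      |
|machine    was|
|morning coffee|
|small    stone|
|orchestra     |

Derivation:
Line 1: ['open', 'up', 'glass'] (min_width=13, slack=1)
Line 2: ['umbrella'] (min_width=8, slack=6)
Line 3: ['machine', 'was'] (min_width=11, slack=3)
Line 4: ['morning', 'coffee'] (min_width=14, slack=0)
Line 5: ['small', 'stone'] (min_width=11, slack=3)
Line 6: ['orchestra'] (min_width=9, slack=5)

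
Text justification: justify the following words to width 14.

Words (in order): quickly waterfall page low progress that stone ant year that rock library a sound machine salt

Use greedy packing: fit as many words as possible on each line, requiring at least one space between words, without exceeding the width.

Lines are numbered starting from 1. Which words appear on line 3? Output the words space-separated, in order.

Line 1: ['quickly'] (min_width=7, slack=7)
Line 2: ['waterfall', 'page'] (min_width=14, slack=0)
Line 3: ['low', 'progress'] (min_width=12, slack=2)
Line 4: ['that', 'stone', 'ant'] (min_width=14, slack=0)
Line 5: ['year', 'that', 'rock'] (min_width=14, slack=0)
Line 6: ['library', 'a'] (min_width=9, slack=5)
Line 7: ['sound', 'machine'] (min_width=13, slack=1)
Line 8: ['salt'] (min_width=4, slack=10)

Answer: low progress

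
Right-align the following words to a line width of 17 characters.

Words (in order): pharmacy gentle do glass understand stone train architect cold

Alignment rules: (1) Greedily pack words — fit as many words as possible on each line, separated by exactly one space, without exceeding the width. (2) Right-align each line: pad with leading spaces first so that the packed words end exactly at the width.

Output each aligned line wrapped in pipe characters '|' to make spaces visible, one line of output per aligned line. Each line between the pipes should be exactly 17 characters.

Answer: |  pharmacy gentle|
|         do glass|
| understand stone|
|  train architect|
|             cold|

Derivation:
Line 1: ['pharmacy', 'gentle'] (min_width=15, slack=2)
Line 2: ['do', 'glass'] (min_width=8, slack=9)
Line 3: ['understand', 'stone'] (min_width=16, slack=1)
Line 4: ['train', 'architect'] (min_width=15, slack=2)
Line 5: ['cold'] (min_width=4, slack=13)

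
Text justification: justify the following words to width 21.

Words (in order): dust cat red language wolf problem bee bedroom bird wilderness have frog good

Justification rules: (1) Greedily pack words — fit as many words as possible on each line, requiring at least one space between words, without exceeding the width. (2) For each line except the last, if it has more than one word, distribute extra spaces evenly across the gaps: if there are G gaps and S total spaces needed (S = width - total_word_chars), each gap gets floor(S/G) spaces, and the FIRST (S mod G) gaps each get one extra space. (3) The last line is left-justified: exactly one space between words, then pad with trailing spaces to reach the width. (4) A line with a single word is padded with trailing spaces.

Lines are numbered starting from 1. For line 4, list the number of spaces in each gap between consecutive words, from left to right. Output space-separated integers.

Answer: 2 1

Derivation:
Line 1: ['dust', 'cat', 'red', 'language'] (min_width=21, slack=0)
Line 2: ['wolf', 'problem', 'bee'] (min_width=16, slack=5)
Line 3: ['bedroom', 'bird'] (min_width=12, slack=9)
Line 4: ['wilderness', 'have', 'frog'] (min_width=20, slack=1)
Line 5: ['good'] (min_width=4, slack=17)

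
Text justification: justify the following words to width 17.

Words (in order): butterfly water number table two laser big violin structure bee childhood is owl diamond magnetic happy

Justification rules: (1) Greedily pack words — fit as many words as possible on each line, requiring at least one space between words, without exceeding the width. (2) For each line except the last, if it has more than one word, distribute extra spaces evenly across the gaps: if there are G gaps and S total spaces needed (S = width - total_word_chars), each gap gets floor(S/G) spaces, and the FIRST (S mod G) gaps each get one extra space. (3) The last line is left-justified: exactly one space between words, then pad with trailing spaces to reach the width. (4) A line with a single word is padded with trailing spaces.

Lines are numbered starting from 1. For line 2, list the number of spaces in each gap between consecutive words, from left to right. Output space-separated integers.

Line 1: ['butterfly', 'water'] (min_width=15, slack=2)
Line 2: ['number', 'table', 'two'] (min_width=16, slack=1)
Line 3: ['laser', 'big', 'violin'] (min_width=16, slack=1)
Line 4: ['structure', 'bee'] (min_width=13, slack=4)
Line 5: ['childhood', 'is', 'owl'] (min_width=16, slack=1)
Line 6: ['diamond', 'magnetic'] (min_width=16, slack=1)
Line 7: ['happy'] (min_width=5, slack=12)

Answer: 2 1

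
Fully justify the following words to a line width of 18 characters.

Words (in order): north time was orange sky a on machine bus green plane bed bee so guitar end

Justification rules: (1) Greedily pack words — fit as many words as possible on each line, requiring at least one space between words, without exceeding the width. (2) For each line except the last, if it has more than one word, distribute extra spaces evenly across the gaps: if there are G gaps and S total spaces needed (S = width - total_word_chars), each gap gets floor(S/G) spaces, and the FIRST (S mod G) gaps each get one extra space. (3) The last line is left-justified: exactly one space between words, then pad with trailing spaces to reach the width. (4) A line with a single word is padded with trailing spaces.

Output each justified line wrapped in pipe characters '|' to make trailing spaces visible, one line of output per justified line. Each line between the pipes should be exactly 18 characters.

Answer: |north   time   was|
|orange  sky  a  on|
|machine  bus green|
|plane  bed  bee so|
|guitar end        |

Derivation:
Line 1: ['north', 'time', 'was'] (min_width=14, slack=4)
Line 2: ['orange', 'sky', 'a', 'on'] (min_width=15, slack=3)
Line 3: ['machine', 'bus', 'green'] (min_width=17, slack=1)
Line 4: ['plane', 'bed', 'bee', 'so'] (min_width=16, slack=2)
Line 5: ['guitar', 'end'] (min_width=10, slack=8)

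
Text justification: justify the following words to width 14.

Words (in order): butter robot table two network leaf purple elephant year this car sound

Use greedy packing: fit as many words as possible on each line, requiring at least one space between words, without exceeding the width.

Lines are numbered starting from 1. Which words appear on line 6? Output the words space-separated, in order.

Line 1: ['butter', 'robot'] (min_width=12, slack=2)
Line 2: ['table', 'two'] (min_width=9, slack=5)
Line 3: ['network', 'leaf'] (min_width=12, slack=2)
Line 4: ['purple'] (min_width=6, slack=8)
Line 5: ['elephant', 'year'] (min_width=13, slack=1)
Line 6: ['this', 'car', 'sound'] (min_width=14, slack=0)

Answer: this car sound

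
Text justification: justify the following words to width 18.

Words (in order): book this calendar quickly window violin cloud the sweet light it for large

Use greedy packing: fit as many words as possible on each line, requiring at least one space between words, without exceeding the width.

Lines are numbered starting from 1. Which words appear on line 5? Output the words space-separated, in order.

Line 1: ['book', 'this', 'calendar'] (min_width=18, slack=0)
Line 2: ['quickly', 'window'] (min_width=14, slack=4)
Line 3: ['violin', 'cloud', 'the'] (min_width=16, slack=2)
Line 4: ['sweet', 'light', 'it', 'for'] (min_width=18, slack=0)
Line 5: ['large'] (min_width=5, slack=13)

Answer: large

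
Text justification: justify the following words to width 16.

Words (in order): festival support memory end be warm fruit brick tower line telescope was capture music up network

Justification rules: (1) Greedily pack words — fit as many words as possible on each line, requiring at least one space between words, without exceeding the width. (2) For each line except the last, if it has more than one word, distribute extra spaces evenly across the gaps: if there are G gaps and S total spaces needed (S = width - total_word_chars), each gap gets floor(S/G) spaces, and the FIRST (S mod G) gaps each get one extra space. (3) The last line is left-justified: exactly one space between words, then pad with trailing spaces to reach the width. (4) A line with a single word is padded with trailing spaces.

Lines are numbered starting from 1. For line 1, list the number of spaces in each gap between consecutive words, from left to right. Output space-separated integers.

Answer: 1

Derivation:
Line 1: ['festival', 'support'] (min_width=16, slack=0)
Line 2: ['memory', 'end', 'be'] (min_width=13, slack=3)
Line 3: ['warm', 'fruit', 'brick'] (min_width=16, slack=0)
Line 4: ['tower', 'line'] (min_width=10, slack=6)
Line 5: ['telescope', 'was'] (min_width=13, slack=3)
Line 6: ['capture', 'music', 'up'] (min_width=16, slack=0)
Line 7: ['network'] (min_width=7, slack=9)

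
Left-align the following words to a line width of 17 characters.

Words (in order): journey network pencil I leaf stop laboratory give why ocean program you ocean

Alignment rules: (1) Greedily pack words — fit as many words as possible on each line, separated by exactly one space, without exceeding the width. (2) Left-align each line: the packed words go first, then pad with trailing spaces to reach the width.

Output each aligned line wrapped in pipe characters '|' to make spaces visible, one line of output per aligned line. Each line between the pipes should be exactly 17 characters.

Answer: |journey network  |
|pencil I leaf    |
|stop laboratory  |
|give why ocean   |
|program you ocean|

Derivation:
Line 1: ['journey', 'network'] (min_width=15, slack=2)
Line 2: ['pencil', 'I', 'leaf'] (min_width=13, slack=4)
Line 3: ['stop', 'laboratory'] (min_width=15, slack=2)
Line 4: ['give', 'why', 'ocean'] (min_width=14, slack=3)
Line 5: ['program', 'you', 'ocean'] (min_width=17, slack=0)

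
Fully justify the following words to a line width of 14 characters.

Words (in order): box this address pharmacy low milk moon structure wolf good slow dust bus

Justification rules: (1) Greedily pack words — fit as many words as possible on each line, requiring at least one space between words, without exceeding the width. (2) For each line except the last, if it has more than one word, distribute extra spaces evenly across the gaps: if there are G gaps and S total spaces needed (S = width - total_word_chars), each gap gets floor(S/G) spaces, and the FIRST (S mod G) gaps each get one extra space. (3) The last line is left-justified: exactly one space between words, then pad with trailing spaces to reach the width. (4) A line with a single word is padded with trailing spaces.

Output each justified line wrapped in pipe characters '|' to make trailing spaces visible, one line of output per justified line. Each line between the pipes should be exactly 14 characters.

Line 1: ['box', 'this'] (min_width=8, slack=6)
Line 2: ['address'] (min_width=7, slack=7)
Line 3: ['pharmacy', 'low'] (min_width=12, slack=2)
Line 4: ['milk', 'moon'] (min_width=9, slack=5)
Line 5: ['structure', 'wolf'] (min_width=14, slack=0)
Line 6: ['good', 'slow', 'dust'] (min_width=14, slack=0)
Line 7: ['bus'] (min_width=3, slack=11)

Answer: |box       this|
|address       |
|pharmacy   low|
|milk      moon|
|structure wolf|
|good slow dust|
|bus           |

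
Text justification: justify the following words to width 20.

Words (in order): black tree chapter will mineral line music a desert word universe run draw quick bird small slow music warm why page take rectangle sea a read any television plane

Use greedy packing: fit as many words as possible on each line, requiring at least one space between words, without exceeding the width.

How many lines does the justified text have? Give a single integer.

Answer: 9

Derivation:
Line 1: ['black', 'tree', 'chapter'] (min_width=18, slack=2)
Line 2: ['will', 'mineral', 'line'] (min_width=17, slack=3)
Line 3: ['music', 'a', 'desert', 'word'] (min_width=19, slack=1)
Line 4: ['universe', 'run', 'draw'] (min_width=17, slack=3)
Line 5: ['quick', 'bird', 'small'] (min_width=16, slack=4)
Line 6: ['slow', 'music', 'warm', 'why'] (min_width=19, slack=1)
Line 7: ['page', 'take', 'rectangle'] (min_width=19, slack=1)
Line 8: ['sea', 'a', 'read', 'any'] (min_width=14, slack=6)
Line 9: ['television', 'plane'] (min_width=16, slack=4)
Total lines: 9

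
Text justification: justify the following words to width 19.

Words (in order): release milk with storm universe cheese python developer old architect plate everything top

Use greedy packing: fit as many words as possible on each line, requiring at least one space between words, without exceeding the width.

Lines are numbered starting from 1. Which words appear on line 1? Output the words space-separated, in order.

Answer: release milk with

Derivation:
Line 1: ['release', 'milk', 'with'] (min_width=17, slack=2)
Line 2: ['storm', 'universe'] (min_width=14, slack=5)
Line 3: ['cheese', 'python'] (min_width=13, slack=6)
Line 4: ['developer', 'old'] (min_width=13, slack=6)
Line 5: ['architect', 'plate'] (min_width=15, slack=4)
Line 6: ['everything', 'top'] (min_width=14, slack=5)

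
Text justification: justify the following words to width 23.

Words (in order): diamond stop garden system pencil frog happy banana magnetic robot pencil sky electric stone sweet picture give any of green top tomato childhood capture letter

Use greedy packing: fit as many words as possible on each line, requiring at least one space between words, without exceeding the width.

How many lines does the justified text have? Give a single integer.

Line 1: ['diamond', 'stop', 'garden'] (min_width=19, slack=4)
Line 2: ['system', 'pencil', 'frog'] (min_width=18, slack=5)
Line 3: ['happy', 'banana', 'magnetic'] (min_width=21, slack=2)
Line 4: ['robot', 'pencil', 'sky'] (min_width=16, slack=7)
Line 5: ['electric', 'stone', 'sweet'] (min_width=20, slack=3)
Line 6: ['picture', 'give', 'any', 'of'] (min_width=19, slack=4)
Line 7: ['green', 'top', 'tomato'] (min_width=16, slack=7)
Line 8: ['childhood', 'capture'] (min_width=17, slack=6)
Line 9: ['letter'] (min_width=6, slack=17)
Total lines: 9

Answer: 9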